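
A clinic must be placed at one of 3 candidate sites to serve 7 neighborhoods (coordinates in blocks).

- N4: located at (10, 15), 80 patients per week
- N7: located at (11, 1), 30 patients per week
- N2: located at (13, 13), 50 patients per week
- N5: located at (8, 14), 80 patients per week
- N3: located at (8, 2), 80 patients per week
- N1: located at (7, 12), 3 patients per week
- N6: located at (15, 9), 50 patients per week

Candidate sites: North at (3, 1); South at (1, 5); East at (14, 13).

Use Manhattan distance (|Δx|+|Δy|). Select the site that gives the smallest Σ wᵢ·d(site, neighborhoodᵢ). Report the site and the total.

East, total 3174 blocks

Total weighted distance at each candidate:
  North (3, 1): total = 5985
  South (1, 5): total = 5959
  East (14, 13): total = 3174
Minimum is at East with total 3174 blocks.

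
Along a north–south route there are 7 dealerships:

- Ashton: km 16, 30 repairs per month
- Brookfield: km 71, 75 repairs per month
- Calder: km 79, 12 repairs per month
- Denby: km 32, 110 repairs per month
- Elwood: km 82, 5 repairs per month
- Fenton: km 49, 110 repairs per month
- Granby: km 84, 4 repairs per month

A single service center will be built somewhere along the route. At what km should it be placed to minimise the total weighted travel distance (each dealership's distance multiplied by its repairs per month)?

x = 49

For a sum of weighted absolute distances on a line, the optimum is the weighted median (not the mean). Total weight W = 346; half-weight = 173.
Sort by position and accumulate weight:
  km 16 (Ashton, w=30) → cum 30
  km 32 (Denby, w=110) → cum 140
  km 49 (Fenton, w=110) → cum 250  ≥ 173 → median here
  km 71 (Brookfield, w=75) → cum 325
  km 79 (Calder, w=12) → cum 337
  km 82 (Elwood, w=5) → cum 342
  km 84 (Granby, w=4) → cum 346
Optimal location: km 49.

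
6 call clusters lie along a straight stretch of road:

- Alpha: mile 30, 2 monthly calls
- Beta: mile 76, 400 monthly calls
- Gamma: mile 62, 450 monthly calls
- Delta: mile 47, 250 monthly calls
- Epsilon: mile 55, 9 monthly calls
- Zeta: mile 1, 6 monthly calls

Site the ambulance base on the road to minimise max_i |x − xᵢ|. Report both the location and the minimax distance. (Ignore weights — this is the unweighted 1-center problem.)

The 1-center on a line is the midpoint of the two extreme points: leftmost at 1, rightmost at 76.
Optimal location = (1 + 76)/2 = 38.5; maximum distance = (76 − 1)/2 = 37.5.

location 38.5, max distance 37.5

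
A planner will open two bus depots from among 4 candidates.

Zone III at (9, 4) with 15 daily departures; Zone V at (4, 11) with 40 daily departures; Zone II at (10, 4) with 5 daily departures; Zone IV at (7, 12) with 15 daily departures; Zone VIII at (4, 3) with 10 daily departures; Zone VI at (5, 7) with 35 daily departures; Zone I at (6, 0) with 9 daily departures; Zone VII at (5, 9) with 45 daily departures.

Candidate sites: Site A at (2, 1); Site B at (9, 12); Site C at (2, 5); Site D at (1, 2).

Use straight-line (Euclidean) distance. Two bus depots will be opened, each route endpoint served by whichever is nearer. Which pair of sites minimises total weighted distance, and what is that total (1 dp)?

Evaluate every pair (each demand assigned to the nearer of the two):
  {Site B, Site C}: total = 817.4
  {Site A, Site B}: total = 903.0
  {Site B, Site D}: total = 923.5
  {Site A, Site C}: total = 945.0
  {Site C, Site D}: total = 956.3
  {Site A, Site D}: total = 1363.7
Best pair: {Site B, Site C} with total 817.4.

{Site B, Site C}, total 817.4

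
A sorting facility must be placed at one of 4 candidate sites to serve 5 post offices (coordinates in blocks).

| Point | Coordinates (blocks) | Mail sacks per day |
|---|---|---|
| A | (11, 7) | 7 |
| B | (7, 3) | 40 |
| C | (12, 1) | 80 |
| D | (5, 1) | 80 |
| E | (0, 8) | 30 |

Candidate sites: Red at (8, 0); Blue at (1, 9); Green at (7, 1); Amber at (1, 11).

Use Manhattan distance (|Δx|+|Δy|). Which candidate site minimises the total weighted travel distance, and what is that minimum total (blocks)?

Green, total 1130 blocks

Total weighted distance at each candidate:
  Red (8, 0): total = 1430
  Blue (1, 9): total = 3104
  Green (7, 1): total = 1130
  Amber (1, 11): total = 3578
Minimum is at Green with total 1130 blocks.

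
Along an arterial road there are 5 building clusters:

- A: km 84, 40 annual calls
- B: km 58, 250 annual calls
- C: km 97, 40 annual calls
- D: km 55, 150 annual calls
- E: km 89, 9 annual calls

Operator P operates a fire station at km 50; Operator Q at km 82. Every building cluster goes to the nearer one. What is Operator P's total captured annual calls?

The indifferent point is the midpoint (50+82)/2 = 66; building clusters left of it (closer to Operator P at 50) go to Operator P, those right go to Operator Q.
  D at 55 (w=150) → Operator P
  B at 58 (w=250) → Operator P
  A at 84 (w=40) → Operator Q
  E at 89 (w=9) → Operator Q
  C at 97 (w=40) → Operator Q
Operator P captures 400; Operator Q captures 89.

400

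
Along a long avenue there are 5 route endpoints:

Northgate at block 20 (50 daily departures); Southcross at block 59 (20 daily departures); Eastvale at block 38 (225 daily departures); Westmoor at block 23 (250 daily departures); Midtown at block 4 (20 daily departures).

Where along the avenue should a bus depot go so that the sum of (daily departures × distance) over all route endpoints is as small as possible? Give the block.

x = 23

For a sum of weighted absolute distances on a line, the optimum is the weighted median (not the mean). Total weight W = 565; half-weight = 282.5.
Sort by position and accumulate weight:
  block 4 (Midtown, w=20) → cum 20
  block 20 (Northgate, w=50) → cum 70
  block 23 (Westmoor, w=250) → cum 320  ≥ 282.5 → median here
  block 38 (Eastvale, w=225) → cum 545
  block 59 (Southcross, w=20) → cum 565
Optimal location: block 23.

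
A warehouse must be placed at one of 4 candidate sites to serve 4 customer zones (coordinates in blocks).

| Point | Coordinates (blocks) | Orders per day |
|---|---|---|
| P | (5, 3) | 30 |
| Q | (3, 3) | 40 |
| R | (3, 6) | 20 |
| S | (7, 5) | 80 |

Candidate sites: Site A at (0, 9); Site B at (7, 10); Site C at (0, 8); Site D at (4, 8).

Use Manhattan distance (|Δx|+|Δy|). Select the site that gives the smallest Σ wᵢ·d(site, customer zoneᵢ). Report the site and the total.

Site D, total 960 blocks

Total weighted distance at each candidate:
  Site A (0, 9): total = 1690
  Site B (7, 10): total = 1270
  Site C (0, 8): total = 1520
  Site D (4, 8): total = 960
Minimum is at Site D with total 960 blocks.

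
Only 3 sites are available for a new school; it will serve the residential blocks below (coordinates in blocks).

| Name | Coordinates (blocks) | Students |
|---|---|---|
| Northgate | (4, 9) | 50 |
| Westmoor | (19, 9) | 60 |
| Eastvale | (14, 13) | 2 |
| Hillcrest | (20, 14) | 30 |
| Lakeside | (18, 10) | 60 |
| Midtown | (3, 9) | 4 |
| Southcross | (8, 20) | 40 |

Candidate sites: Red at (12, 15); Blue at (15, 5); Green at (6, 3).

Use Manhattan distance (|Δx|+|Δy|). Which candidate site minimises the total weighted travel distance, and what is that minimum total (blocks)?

Red, total 2838 blocks

Total weighted distance at each candidate:
  Red (12, 15): total = 2838
  Blue (15, 5): total = 3092
  Green (6, 3): total = 4262
Minimum is at Red with total 2838 blocks.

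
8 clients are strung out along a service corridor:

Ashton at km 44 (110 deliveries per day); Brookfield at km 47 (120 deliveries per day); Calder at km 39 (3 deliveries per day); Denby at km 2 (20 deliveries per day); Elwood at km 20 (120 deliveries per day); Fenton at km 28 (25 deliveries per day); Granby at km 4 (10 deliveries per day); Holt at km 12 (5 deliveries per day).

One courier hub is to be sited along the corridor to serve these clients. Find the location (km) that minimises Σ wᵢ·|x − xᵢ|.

For a sum of weighted absolute distances on a line, the optimum is the weighted median (not the mean). Total weight W = 413; half-weight = 206.5.
Sort by position and accumulate weight:
  km 2 (Denby, w=20) → cum 20
  km 4 (Granby, w=10) → cum 30
  km 12 (Holt, w=5) → cum 35
  km 20 (Elwood, w=120) → cum 155
  km 28 (Fenton, w=25) → cum 180
  km 39 (Calder, w=3) → cum 183
  km 44 (Ashton, w=110) → cum 293  ≥ 206.5 → median here
  km 47 (Brookfield, w=120) → cum 413
Optimal location: km 44.

x = 44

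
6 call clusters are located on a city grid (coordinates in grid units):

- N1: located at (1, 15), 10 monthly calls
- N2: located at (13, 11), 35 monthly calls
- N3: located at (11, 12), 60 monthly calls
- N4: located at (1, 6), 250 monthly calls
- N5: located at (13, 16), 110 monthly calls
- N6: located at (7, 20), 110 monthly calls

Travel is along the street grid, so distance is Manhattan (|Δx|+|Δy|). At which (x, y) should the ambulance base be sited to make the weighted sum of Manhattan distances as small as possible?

(7, 12)

Manhattan distance separates: Σwᵢ(|x−xᵢ|+|y−yᵢ|) = Σwᵢ|x−xᵢ| + Σwᵢ|y−yᵢ|, so x and y are optimised independently as 1-D weighted medians.
Total weight W = 575; half = 287.5.
x-coordinate, sorted with cumulative weight:
  x=1 (N1, w=10) cum 10
  x=1 (N4, w=250) cum 260
  x=7 (N6, w=110) cum 370  ← median
  x=11 (N3, w=60) cum 430
  x=13 (N2, w=35) cum 465
  x=13 (N5, w=110) cum 575
⇒ x* = 7
y-coordinate, sorted with cumulative weight:
  y=6 (N4, w=250) cum 250
  y=11 (N2, w=35) cum 285
  y=12 (N3, w=60) cum 345  ← median
  y=15 (N1, w=10) cum 355
  y=16 (N5, w=110) cum 465
  y=20 (N6, w=110) cum 575
⇒ y* = 12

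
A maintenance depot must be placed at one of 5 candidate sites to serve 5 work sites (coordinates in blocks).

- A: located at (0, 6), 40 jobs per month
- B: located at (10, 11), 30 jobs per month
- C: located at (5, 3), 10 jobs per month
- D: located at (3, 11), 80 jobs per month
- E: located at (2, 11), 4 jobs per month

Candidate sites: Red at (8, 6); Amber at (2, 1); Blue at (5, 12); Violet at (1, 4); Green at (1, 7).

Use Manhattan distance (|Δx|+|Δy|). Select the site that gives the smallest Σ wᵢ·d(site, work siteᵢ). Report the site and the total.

Blue, total 966 blocks

Total weighted distance at each candidate:
  Red (8, 6): total = 1434
  Amber (2, 1): total = 1790
  Blue (5, 12): total = 966
  Violet (1, 4): total = 1402
  Green (1, 7): total = 1050
Minimum is at Blue with total 966 blocks.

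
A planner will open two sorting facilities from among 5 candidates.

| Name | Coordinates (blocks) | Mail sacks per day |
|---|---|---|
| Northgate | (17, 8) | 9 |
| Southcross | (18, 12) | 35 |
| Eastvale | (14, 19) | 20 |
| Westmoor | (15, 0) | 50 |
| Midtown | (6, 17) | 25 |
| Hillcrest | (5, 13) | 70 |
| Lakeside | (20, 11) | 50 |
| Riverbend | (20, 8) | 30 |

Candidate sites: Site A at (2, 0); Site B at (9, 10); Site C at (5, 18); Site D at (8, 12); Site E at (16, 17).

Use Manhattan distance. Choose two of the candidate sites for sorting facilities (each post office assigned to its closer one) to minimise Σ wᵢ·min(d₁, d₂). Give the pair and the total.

Evaluate every pair (each demand assigned to the nearer of the two):
  {Site C, Site E}: total = 2605
  {Site D, Site E}: total = 2660
  {Site B, Site E}: total = 2845
  {Site B, Site C}: total = 2865
  {Site B, Site D}: total = 2945
  {Site A, Site D}: total = 2962
  {Site C, Site D}: total = 3077
  {Site A, Site B}: total = 3135
  {Site A, Site E}: total = 3255
  {Site A, Site C}: total = 3963
Best pair: {Site C, Site E} with total 2605.

{Site C, Site E}, total 2605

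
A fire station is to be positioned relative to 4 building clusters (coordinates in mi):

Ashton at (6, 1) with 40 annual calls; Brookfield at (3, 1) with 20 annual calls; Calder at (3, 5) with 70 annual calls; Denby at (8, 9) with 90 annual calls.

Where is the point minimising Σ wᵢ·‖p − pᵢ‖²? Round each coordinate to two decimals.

(5.59, 5.55)

The minimiser of Σwᵢ‖p−pᵢ‖² is the weighted centroid p* = (Σwᵢpᵢ)/(Σwᵢ).
Σwᵢ = 220.
Σwᵢxᵢ = 40·6 + 20·3 + 70·3 + 90·8 = 1230.
Σwᵢyᵢ = 40·1 + 20·1 + 70·5 + 90·9 = 1220.
x* = 1230/220 = 5.59, y* = 1220/220 = 5.55.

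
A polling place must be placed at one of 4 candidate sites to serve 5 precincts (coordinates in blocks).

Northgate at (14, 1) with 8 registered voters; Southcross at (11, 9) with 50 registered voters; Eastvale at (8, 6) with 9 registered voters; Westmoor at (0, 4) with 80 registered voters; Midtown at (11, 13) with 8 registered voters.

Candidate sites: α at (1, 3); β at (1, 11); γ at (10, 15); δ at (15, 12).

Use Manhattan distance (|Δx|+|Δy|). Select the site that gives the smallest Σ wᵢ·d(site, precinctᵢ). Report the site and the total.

Total weighted distance at each candidate:
  α (1, 3): total = 1330
  β (1, 11): total = 1628
  γ (10, 15): total = 2297
  δ (15, 12): total = 2443
Minimum is at α with total 1330 blocks.

α, total 1330 blocks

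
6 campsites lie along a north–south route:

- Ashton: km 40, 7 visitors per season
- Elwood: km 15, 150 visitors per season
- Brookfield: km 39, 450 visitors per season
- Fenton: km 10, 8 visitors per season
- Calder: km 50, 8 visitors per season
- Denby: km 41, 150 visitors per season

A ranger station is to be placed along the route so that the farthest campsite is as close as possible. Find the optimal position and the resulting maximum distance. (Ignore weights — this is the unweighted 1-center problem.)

location 30, max distance 20

The 1-center on a line is the midpoint of the two extreme points: leftmost at 10, rightmost at 50.
Optimal location = (10 + 50)/2 = 30; maximum distance = (50 − 10)/2 = 20.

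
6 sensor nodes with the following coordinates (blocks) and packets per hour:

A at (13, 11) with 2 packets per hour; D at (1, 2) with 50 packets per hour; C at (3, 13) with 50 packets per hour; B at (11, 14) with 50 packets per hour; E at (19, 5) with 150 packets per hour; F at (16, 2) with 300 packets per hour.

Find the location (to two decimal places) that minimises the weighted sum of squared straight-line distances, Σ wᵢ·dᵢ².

The minimiser of Σwᵢ‖p−pᵢ‖² is the weighted centroid p* = (Σwᵢpᵢ)/(Σwᵢ).
Σwᵢ = 602.
Σwᵢxᵢ = 2·13 + 50·1 + 50·3 + 50·11 + 150·19 + 300·16 = 8426.
Σwᵢyᵢ = 2·11 + 50·2 + 50·13 + 50·14 + 150·5 + 300·2 = 2822.
x* = 8426/602 = 14.00, y* = 2822/602 = 4.69.

(14.00, 4.69)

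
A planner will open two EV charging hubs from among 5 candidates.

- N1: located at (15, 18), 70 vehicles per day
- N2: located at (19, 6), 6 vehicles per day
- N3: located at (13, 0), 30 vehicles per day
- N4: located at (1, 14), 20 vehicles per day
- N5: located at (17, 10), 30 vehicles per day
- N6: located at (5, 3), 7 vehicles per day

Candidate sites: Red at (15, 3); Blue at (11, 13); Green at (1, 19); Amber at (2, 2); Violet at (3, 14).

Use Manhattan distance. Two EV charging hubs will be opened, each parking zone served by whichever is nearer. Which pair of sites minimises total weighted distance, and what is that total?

{Red, Blue}, total 1382

Evaluate every pair (each demand assigned to the nearer of the two):
  {Red, Blue}: total = 1382
  {Blue, Violet}: total = 1571
  {Red, Violet}: total = 1622
  {Blue, Amber}: total = 1628
  {Blue, Green}: total = 1652
  {Red, Green}: total = 1682
  {Red, Amber}: total = 1800
  {Amber, Violet}: total = 2244
  {Green, Amber}: total = 2384
  {Green, Violet}: total = 2585
Best pair: {Red, Blue} with total 1382.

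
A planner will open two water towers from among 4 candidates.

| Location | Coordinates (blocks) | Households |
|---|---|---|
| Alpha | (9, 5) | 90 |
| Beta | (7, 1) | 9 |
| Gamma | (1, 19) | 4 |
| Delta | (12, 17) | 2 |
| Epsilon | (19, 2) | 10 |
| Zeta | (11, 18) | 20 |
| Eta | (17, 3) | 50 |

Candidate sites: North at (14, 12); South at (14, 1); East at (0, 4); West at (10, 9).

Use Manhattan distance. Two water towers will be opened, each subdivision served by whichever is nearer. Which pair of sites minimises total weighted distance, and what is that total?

Evaluate every pair (each demand assigned to the nearer of the two):
  {South, West}: total = 1119
  {North, South}: total = 1457
  {North, West}: total = 1569
  {East, West}: total = 1634
  {South, East}: total = 1683
  {North, East}: total = 1998
Best pair: {South, West} with total 1119.

{South, West}, total 1119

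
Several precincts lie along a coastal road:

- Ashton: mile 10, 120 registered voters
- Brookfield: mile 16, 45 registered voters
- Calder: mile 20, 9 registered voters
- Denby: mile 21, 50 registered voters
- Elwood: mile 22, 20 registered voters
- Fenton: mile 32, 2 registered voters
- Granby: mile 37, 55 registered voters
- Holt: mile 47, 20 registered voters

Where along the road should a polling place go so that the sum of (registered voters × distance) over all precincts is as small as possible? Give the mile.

x = 16

For a sum of weighted absolute distances on a line, the optimum is the weighted median (not the mean). Total weight W = 321; half-weight = 160.5.
Sort by position and accumulate weight:
  mile 10 (Ashton, w=120) → cum 120
  mile 16 (Brookfield, w=45) → cum 165  ≥ 160.5 → median here
  mile 20 (Calder, w=9) → cum 174
  mile 21 (Denby, w=50) → cum 224
  mile 22 (Elwood, w=20) → cum 244
  mile 32 (Fenton, w=2) → cum 246
  mile 37 (Granby, w=55) → cum 301
  mile 47 (Holt, w=20) → cum 321
Optimal location: mile 16.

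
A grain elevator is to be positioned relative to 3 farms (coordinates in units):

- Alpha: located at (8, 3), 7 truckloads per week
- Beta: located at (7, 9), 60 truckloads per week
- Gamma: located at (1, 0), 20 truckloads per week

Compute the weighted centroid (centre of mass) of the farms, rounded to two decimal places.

The minimiser of Σwᵢ‖p−pᵢ‖² is the weighted centroid p* = (Σwᵢpᵢ)/(Σwᵢ).
Σwᵢ = 87.
Σwᵢxᵢ = 7·8 + 60·7 + 20·1 = 496.
Σwᵢyᵢ = 7·3 + 60·9 + 20·0 = 561.
x* = 496/87 = 5.70, y* = 561/87 = 6.45.

(5.70, 6.45)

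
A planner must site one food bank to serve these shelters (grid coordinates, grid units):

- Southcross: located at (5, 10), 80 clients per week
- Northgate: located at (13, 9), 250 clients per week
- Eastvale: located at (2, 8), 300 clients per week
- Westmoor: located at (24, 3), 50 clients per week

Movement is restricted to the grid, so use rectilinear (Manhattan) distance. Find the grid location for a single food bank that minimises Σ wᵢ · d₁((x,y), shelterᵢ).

Manhattan distance separates: Σwᵢ(|x−xᵢ|+|y−yᵢ|) = Σwᵢ|x−xᵢ| + Σwᵢ|y−yᵢ|, so x and y are optimised independently as 1-D weighted medians.
Total weight W = 680; half = 340.
x-coordinate, sorted with cumulative weight:
  x=2 (Eastvale, w=300) cum 300
  x=5 (Southcross, w=80) cum 380  ← median
  x=13 (Northgate, w=250) cum 630
  x=24 (Westmoor, w=50) cum 680
⇒ x* = 5
y-coordinate, sorted with cumulative weight:
  y=3 (Westmoor, w=50) cum 50
  y=8 (Eastvale, w=300) cum 350  ← median
  y=9 (Northgate, w=250) cum 600
  y=10 (Southcross, w=80) cum 680
⇒ y* = 8

(5, 8)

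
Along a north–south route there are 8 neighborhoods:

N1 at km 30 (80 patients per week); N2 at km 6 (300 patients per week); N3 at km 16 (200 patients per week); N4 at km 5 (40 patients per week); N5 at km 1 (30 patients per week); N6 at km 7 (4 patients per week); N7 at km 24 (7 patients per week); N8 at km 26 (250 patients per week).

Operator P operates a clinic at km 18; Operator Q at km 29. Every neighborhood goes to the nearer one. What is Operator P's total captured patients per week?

The indifferent point is the midpoint (18+29)/2 = 23.5; neighborhoods left of it (closer to Operator P at 18) go to Operator P, those right go to Operator Q.
  N5 at 1 (w=30) → Operator P
  N4 at 5 (w=40) → Operator P
  N2 at 6 (w=300) → Operator P
  N6 at 7 (w=4) → Operator P
  N3 at 16 (w=200) → Operator P
  N7 at 24 (w=7) → Operator Q
  N8 at 26 (w=250) → Operator Q
  N1 at 30 (w=80) → Operator Q
Operator P captures 574; Operator Q captures 337.

574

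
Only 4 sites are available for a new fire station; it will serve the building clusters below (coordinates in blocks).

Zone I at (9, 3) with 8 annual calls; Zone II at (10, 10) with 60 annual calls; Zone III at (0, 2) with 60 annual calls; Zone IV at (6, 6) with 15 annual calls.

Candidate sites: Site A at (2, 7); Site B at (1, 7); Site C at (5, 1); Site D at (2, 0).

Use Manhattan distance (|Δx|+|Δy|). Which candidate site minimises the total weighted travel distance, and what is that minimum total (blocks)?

Site A, total 1243 blocks

Total weighted distance at each candidate:
  Site A (2, 7): total = 1243
  Site B (1, 7): total = 1266
  Site C (5, 1): total = 1338
  Site D (2, 0): total = 1550
Minimum is at Site A with total 1243 blocks.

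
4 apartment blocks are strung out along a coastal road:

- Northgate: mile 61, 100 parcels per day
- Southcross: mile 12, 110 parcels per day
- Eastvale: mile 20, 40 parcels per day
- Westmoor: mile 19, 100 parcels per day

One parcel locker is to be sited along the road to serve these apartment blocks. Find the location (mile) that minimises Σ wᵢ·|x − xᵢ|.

x = 19

For a sum of weighted absolute distances on a line, the optimum is the weighted median (not the mean). Total weight W = 350; half-weight = 175.
Sort by position and accumulate weight:
  mile 12 (Southcross, w=110) → cum 110
  mile 19 (Westmoor, w=100) → cum 210  ≥ 175 → median here
  mile 20 (Eastvale, w=40) → cum 250
  mile 61 (Northgate, w=100) → cum 350
Optimal location: mile 19.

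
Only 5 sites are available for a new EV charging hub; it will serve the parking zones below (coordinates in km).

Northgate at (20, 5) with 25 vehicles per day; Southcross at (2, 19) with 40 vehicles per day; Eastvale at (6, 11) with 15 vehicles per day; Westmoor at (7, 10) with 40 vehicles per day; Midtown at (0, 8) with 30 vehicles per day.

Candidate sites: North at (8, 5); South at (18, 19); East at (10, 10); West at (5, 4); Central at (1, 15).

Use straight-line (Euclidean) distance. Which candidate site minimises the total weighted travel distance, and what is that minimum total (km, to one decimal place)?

Total weighted distance at each candidate:
  North (8, 5): total = 1464.4
  South (18, 19): total = 2411.2
  East (10, 10): total = 1249.0
  West (5, 4): total = 1538.9
  Central (1, 15): total = 1322.3
Minimum is at East with total 1249.0 km.

East, total 1249.0 km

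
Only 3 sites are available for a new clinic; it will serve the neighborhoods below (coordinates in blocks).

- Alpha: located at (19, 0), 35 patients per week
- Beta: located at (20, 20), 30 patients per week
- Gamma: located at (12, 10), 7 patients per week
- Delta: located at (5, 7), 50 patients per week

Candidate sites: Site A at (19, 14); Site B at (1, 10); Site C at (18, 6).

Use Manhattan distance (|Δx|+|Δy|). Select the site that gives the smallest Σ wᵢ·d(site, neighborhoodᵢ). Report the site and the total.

Total weighted distance at each candidate:
  Site A (19, 14): total = 1827
  Site B (1, 10): total = 2277
  Site C (18, 6): total = 1495
Minimum is at Site C with total 1495 blocks.

Site C, total 1495 blocks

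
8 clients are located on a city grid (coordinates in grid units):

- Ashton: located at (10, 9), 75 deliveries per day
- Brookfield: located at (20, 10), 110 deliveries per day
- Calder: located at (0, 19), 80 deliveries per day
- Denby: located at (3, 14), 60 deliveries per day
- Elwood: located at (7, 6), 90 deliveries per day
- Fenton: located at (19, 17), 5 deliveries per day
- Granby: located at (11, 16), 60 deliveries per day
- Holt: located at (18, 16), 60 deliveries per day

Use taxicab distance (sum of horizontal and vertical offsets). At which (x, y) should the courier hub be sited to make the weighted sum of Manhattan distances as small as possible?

Manhattan distance separates: Σwᵢ(|x−xᵢ|+|y−yᵢ|) = Σwᵢ|x−xᵢ| + Σwᵢ|y−yᵢ|, so x and y are optimised independently as 1-D weighted medians.
Total weight W = 540; half = 270.
x-coordinate, sorted with cumulative weight:
  x=0 (Calder, w=80) cum 80
  x=3 (Denby, w=60) cum 140
  x=7 (Elwood, w=90) cum 230
  x=10 (Ashton, w=75) cum 305  ← median
  x=11 (Granby, w=60) cum 365
  x=18 (Holt, w=60) cum 425
  x=19 (Fenton, w=5) cum 430
  x=20 (Brookfield, w=110) cum 540
⇒ x* = 10
y-coordinate, sorted with cumulative weight:
  y=6 (Elwood, w=90) cum 90
  y=9 (Ashton, w=75) cum 165
  y=10 (Brookfield, w=110) cum 275  ← median
  y=14 (Denby, w=60) cum 335
  y=16 (Granby, w=60) cum 395
  y=16 (Holt, w=60) cum 455
  y=17 (Fenton, w=5) cum 460
  y=19 (Calder, w=80) cum 540
⇒ y* = 10

(10, 10)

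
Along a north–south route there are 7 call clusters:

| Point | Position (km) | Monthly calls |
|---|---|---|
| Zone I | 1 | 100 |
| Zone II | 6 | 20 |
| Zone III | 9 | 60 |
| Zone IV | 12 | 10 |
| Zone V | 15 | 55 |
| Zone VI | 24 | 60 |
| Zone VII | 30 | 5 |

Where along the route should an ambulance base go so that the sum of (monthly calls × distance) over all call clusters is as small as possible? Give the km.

x = 9

For a sum of weighted absolute distances on a line, the optimum is the weighted median (not the mean). Total weight W = 310; half-weight = 155.
Sort by position and accumulate weight:
  km 1 (Zone I, w=100) → cum 100
  km 6 (Zone II, w=20) → cum 120
  km 9 (Zone III, w=60) → cum 180  ≥ 155 → median here
  km 12 (Zone IV, w=10) → cum 190
  km 15 (Zone V, w=55) → cum 245
  km 24 (Zone VI, w=60) → cum 305
  km 30 (Zone VII, w=5) → cum 310
Optimal location: km 9.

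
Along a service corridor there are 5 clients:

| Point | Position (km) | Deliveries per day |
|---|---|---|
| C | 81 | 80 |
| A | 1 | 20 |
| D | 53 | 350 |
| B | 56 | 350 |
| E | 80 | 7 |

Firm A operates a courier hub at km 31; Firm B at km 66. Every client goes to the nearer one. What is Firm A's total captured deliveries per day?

20

The indifferent point is the midpoint (31+66)/2 = 48.5; clients left of it (closer to Firm A at 31) go to Firm A, those right go to Firm B.
  A at 1 (w=20) → Firm A
  D at 53 (w=350) → Firm B
  B at 56 (w=350) → Firm B
  E at 80 (w=7) → Firm B
  C at 81 (w=80) → Firm B
Firm A captures 20; Firm B captures 787.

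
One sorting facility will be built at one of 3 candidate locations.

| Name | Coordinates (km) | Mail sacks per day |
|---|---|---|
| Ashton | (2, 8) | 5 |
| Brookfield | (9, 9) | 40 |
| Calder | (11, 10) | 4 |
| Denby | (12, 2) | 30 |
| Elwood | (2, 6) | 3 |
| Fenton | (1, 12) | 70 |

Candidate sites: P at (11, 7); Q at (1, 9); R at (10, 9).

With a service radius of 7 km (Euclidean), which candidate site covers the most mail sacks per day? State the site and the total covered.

Coverage radius r = 7 km; a point is covered iff (Δx)²+(Δy)² ≤ 7² = 49.
  P (11, 7): covers {Brookfield, Calder, Denby} → 74
  Q (1, 9): covers {Ashton, Elwood, Fenton} → 78
  R (10, 9): covers {Brookfield, Calder} → 44
Maximum coverage at Q: 78 mail sacks per day.

Q, covering 78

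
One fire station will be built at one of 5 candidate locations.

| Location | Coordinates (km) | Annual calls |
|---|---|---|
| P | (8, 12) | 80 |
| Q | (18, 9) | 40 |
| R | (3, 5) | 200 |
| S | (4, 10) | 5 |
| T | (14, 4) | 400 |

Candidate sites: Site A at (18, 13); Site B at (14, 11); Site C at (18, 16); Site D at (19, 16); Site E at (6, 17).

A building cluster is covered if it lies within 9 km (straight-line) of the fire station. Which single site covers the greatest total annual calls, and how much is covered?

Coverage radius r = 9 km; a point is covered iff (Δx)²+(Δy)² ≤ 9² = 81.
  Site A (18, 13): covers {Q} → 40
  Site B (14, 11): covers {P, Q, T} → 520
  Site C (18, 16): covers {Q} → 40
  Site D (19, 16): covers {Q} → 40
  Site E (6, 17): covers {P, S} → 85
Maximum coverage at Site B: 520 annual calls.

Site B, covering 520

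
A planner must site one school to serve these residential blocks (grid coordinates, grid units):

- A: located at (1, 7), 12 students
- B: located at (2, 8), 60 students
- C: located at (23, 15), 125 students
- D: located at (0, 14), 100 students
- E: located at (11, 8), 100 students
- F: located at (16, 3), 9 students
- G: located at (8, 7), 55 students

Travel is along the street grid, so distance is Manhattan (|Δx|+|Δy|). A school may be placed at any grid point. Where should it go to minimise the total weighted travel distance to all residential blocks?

Manhattan distance separates: Σwᵢ(|x−xᵢ|+|y−yᵢ|) = Σwᵢ|x−xᵢ| + Σwᵢ|y−yᵢ|, so x and y are optimised independently as 1-D weighted medians.
Total weight W = 461; half = 230.5.
x-coordinate, sorted with cumulative weight:
  x=0 (D, w=100) cum 100
  x=1 (A, w=12) cum 112
  x=2 (B, w=60) cum 172
  x=8 (G, w=55) cum 227
  x=11 (E, w=100) cum 327  ← median
  x=16 (F, w=9) cum 336
  x=23 (C, w=125) cum 461
⇒ x* = 11
y-coordinate, sorted with cumulative weight:
  y=3 (F, w=9) cum 9
  y=7 (A, w=12) cum 21
  y=7 (G, w=55) cum 76
  y=8 (B, w=60) cum 136
  y=8 (E, w=100) cum 236  ← median
  y=14 (D, w=100) cum 336
  y=15 (C, w=125) cum 461
⇒ y* = 8

(11, 8)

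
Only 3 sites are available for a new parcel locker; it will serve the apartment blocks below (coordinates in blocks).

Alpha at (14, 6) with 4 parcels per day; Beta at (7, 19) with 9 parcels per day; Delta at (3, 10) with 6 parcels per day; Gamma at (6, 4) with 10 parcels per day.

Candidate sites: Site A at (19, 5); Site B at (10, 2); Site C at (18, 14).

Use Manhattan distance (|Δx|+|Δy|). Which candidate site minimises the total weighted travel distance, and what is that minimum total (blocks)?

Total weighted distance at each candidate:
  Site A (19, 5): total = 524
  Site B (10, 2): total = 362
  Site C (18, 14): total = 526
Minimum is at Site B with total 362 blocks.

Site B, total 362 blocks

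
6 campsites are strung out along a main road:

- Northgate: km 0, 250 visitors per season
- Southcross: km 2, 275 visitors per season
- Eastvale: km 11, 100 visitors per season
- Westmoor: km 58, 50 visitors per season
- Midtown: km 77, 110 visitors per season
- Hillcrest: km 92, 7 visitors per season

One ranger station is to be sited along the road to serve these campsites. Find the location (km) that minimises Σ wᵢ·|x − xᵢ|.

For a sum of weighted absolute distances on a line, the optimum is the weighted median (not the mean). Total weight W = 792; half-weight = 396.
Sort by position and accumulate weight:
  km 0 (Northgate, w=250) → cum 250
  km 2 (Southcross, w=275) → cum 525  ≥ 396 → median here
  km 11 (Eastvale, w=100) → cum 625
  km 58 (Westmoor, w=50) → cum 675
  km 77 (Midtown, w=110) → cum 785
  km 92 (Hillcrest, w=7) → cum 792
Optimal location: km 2.

x = 2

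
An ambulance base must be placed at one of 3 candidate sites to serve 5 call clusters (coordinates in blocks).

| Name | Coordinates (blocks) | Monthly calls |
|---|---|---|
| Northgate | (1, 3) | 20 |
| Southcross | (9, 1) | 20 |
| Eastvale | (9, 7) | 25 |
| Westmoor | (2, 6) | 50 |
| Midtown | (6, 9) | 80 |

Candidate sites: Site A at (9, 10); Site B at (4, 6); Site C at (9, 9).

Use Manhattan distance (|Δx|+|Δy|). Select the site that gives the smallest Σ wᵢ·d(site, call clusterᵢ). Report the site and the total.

Total weighted distance at each candidate:
  Site A (9, 10): total = 1425
  Site B (4, 6): total = 970
  Site C (9, 9): total = 1230
Minimum is at Site B with total 970 blocks.

Site B, total 970 blocks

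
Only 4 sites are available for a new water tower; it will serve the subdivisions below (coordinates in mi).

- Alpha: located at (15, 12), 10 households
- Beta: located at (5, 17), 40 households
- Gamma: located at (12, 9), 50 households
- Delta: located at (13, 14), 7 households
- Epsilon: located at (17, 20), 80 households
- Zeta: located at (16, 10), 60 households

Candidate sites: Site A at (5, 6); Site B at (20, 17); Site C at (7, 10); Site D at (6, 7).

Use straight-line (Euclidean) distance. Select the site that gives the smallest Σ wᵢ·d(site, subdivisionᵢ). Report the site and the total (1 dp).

Site B, total 2112.9 mi

Total weighted distance at each candidate:
  Site A (5, 6): total = 3194.0
  Site B (20, 17): total = 2112.9
  Site C (7, 10): total = 2350.5
  Site D (6, 7): total = 2879.2
Minimum is at Site B with total 2112.9 mi.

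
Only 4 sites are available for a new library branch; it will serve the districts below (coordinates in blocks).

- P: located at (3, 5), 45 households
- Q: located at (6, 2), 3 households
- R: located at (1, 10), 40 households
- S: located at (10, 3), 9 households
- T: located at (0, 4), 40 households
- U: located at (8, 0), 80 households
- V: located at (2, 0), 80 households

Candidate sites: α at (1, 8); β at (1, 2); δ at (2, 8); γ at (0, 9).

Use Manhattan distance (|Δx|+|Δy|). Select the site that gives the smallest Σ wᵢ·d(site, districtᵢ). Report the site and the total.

β, total 1730 blocks

Total weighted distance at each candidate:
  α (1, 8): total = 2584
  β (1, 2): total = 1730
  δ (2, 8): total = 2447
  γ (0, 9): total = 3018
Minimum is at β with total 1730 blocks.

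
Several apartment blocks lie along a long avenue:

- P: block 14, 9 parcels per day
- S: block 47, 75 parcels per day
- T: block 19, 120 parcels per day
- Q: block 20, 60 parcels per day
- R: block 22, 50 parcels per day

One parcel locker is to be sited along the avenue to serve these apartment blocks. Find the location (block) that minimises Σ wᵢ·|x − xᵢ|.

For a sum of weighted absolute distances on a line, the optimum is the weighted median (not the mean). Total weight W = 314; half-weight = 157.
Sort by position and accumulate weight:
  block 14 (P, w=9) → cum 9
  block 19 (T, w=120) → cum 129
  block 20 (Q, w=60) → cum 189  ≥ 157 → median here
  block 22 (R, w=50) → cum 239
  block 47 (S, w=75) → cum 314
Optimal location: block 20.

x = 20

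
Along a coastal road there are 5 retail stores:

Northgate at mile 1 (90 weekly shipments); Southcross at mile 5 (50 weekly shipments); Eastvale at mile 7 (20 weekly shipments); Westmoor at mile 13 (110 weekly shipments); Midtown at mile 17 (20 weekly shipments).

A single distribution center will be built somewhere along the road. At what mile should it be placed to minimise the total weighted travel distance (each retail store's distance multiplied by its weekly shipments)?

x = 7

For a sum of weighted absolute distances on a line, the optimum is the weighted median (not the mean). Total weight W = 290; half-weight = 145.
Sort by position and accumulate weight:
  mile 1 (Northgate, w=90) → cum 90
  mile 5 (Southcross, w=50) → cum 140
  mile 7 (Eastvale, w=20) → cum 160  ≥ 145 → median here
  mile 13 (Westmoor, w=110) → cum 270
  mile 17 (Midtown, w=20) → cum 290
Optimal location: mile 7.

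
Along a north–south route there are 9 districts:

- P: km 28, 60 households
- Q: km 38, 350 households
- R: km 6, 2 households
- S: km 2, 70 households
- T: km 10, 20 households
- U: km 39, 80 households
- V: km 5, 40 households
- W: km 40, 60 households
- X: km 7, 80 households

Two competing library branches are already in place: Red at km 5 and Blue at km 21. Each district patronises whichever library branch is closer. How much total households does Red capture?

The indifferent point is the midpoint (5+21)/2 = 13; districts left of it (closer to Red at 5) go to Red, those right go to Blue.
  S at 2 (w=70) → Red
  V at 5 (w=40) → Red
  R at 6 (w=2) → Red
  X at 7 (w=80) → Red
  T at 10 (w=20) → Red
  P at 28 (w=60) → Blue
  Q at 38 (w=350) → Blue
  U at 39 (w=80) → Blue
  W at 40 (w=60) → Blue
Red captures 212; Blue captures 550.

212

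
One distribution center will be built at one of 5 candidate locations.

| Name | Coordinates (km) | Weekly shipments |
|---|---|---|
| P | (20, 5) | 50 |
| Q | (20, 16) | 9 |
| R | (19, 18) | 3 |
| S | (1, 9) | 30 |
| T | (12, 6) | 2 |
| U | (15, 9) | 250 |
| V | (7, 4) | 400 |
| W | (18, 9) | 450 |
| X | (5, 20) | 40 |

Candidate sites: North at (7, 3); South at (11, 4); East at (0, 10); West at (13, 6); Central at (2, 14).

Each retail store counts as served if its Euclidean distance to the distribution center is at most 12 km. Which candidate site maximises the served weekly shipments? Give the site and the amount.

South, covering 1182

Coverage radius r = 12 km; a point is covered iff (Δx)²+(Δy)² ≤ 12² = 144.
  North (7, 3): covers {S, T, U, V} → 682
  South (11, 4): covers {P, S, T, U, V, W} → 1182
  East (0, 10): covers {S, V, X} → 470
  West (13, 6): covers {P, T, U, V, W} → 1152
  Central (2, 14): covers {S, V, X} → 470
Maximum coverage at South: 1182 weekly shipments.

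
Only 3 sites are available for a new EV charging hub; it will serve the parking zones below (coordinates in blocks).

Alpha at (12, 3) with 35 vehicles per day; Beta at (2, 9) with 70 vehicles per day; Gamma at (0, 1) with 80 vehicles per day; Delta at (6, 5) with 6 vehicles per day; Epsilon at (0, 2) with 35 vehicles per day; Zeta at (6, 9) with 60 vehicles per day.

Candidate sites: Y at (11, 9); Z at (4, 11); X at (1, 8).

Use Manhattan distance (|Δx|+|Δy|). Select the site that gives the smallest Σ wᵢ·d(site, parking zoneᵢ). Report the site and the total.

Total weighted distance at each candidate:
  Y (11, 9): total = 3379
  Z (4, 11): total = 2703
  X (1, 8): total = 1993
Minimum is at X with total 1993 blocks.

X, total 1993 blocks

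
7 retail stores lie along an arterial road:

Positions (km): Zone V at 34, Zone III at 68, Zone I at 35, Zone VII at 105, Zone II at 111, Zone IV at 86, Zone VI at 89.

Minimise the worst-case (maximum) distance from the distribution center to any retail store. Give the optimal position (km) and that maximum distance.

location 72.5, max distance 38.5

The 1-center on a line is the midpoint of the two extreme points: leftmost at 34, rightmost at 111.
Optimal location = (34 + 111)/2 = 72.5; maximum distance = (111 − 34)/2 = 38.5.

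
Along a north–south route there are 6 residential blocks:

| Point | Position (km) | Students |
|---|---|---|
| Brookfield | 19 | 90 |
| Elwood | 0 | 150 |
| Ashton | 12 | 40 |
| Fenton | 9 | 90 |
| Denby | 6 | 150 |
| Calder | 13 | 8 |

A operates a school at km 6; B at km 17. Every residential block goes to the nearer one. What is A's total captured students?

390

The indifferent point is the midpoint (6+17)/2 = 11.5; residential blocks left of it (closer to A at 6) go to A, those right go to B.
  Elwood at 0 (w=150) → A
  Denby at 6 (w=150) → A
  Fenton at 9 (w=90) → A
  Ashton at 12 (w=40) → B
  Calder at 13 (w=8) → B
  Brookfield at 19 (w=90) → B
A captures 390; B captures 138.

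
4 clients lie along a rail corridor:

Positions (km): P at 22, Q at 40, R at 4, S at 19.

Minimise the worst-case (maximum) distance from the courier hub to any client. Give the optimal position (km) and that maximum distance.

The 1-center on a line is the midpoint of the two extreme points: leftmost at 4, rightmost at 40.
Optimal location = (4 + 40)/2 = 22; maximum distance = (40 − 4)/2 = 18.

location 22, max distance 18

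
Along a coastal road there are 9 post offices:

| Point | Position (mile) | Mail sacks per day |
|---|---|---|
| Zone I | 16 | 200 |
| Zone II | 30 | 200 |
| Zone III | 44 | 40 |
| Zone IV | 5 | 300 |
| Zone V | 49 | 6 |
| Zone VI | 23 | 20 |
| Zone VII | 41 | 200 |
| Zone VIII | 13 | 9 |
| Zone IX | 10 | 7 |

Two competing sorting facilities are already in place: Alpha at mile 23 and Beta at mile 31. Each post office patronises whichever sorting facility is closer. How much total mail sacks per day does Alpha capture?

536

The indifferent point is the midpoint (23+31)/2 = 27; post offices left of it (closer to Alpha at 23) go to Alpha, those right go to Beta.
  Zone IV at 5 (w=300) → Alpha
  Zone IX at 10 (w=7) → Alpha
  Zone VIII at 13 (w=9) → Alpha
  Zone I at 16 (w=200) → Alpha
  Zone VI at 23 (w=20) → Alpha
  Zone II at 30 (w=200) → Beta
  Zone VII at 41 (w=200) → Beta
  Zone III at 44 (w=40) → Beta
  Zone V at 49 (w=6) → Beta
Alpha captures 536; Beta captures 446.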